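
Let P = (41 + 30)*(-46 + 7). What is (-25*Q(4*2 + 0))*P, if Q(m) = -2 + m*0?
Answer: -138450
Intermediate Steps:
P = -2769 (P = 71*(-39) = -2769)
Q(m) = -2 (Q(m) = -2 + 0 = -2)
(-25*Q(4*2 + 0))*P = -25*(-2)*(-2769) = 50*(-2769) = -138450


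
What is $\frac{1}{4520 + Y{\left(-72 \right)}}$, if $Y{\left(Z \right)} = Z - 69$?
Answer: $\frac{1}{4379} \approx 0.00022836$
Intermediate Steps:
$Y{\left(Z \right)} = -69 + Z$
$\frac{1}{4520 + Y{\left(-72 \right)}} = \frac{1}{4520 - 141} = \frac{1}{4379}$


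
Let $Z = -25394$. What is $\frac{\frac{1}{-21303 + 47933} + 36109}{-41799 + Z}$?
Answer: $- \frac{137368953}{255621370} \approx -0.53739$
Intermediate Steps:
$\frac{\frac{1}{-21303 + 47933} + 36109}{-41799 + Z} = \frac{\frac{1}{-21303 + 47933} + 36109}{-41799 - 25394} = \frac{\frac{1}{26630} + 36109}{-67193} = \left(\frac{1}{26630} + 36109\right) \left(- \frac{1}{67193}\right) = \frac{961582671}{26630} \left(- \frac{1}{67193}\right) = - \frac{137368953}{255621370}$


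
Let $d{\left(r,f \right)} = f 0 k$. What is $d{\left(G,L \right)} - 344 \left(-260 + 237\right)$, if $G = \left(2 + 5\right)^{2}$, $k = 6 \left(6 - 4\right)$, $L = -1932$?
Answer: $7912$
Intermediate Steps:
$k = 12$ ($k = 6 \cdot 2 = 12$)
$G = 49$ ($G = 7^{2} = 49$)
$d{\left(r,f \right)} = 0$ ($d{\left(r,f \right)} = f 0 \cdot 12 = 0 \cdot 12 = 0$)
$d{\left(G,L \right)} - 344 \left(-260 + 237\right) = 0 - 344 \left(-260 + 237\right) = 0 - -7912 = 0 + 7912 = 7912$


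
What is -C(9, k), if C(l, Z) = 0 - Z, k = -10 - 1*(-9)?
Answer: -1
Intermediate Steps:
k = -1 (k = -10 + 9 = -1)
C(l, Z) = -Z
-C(9, k) = -(-1)*(-1) = -1*1 = -1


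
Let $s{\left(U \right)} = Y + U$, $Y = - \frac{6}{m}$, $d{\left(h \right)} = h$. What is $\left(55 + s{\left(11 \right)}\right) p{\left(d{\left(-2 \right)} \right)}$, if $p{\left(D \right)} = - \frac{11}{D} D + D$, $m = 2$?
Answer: $-819$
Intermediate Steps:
$Y = -3$ ($Y = - \frac{6}{2} = \left(-6\right) \frac{1}{2} = -3$)
$p{\left(D \right)} = -11 + D$
$s{\left(U \right)} = -3 + U$
$\left(55 + s{\left(11 \right)}\right) p{\left(d{\left(-2 \right)} \right)} = \left(55 + \left(-3 + 11\right)\right) \left(-11 - 2\right) = \left(55 + 8\right) \left(-13\right) = 63 \left(-13\right) = -819$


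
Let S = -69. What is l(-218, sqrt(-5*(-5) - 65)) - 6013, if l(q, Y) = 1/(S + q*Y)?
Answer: 2*(-1310834*sqrt(10) + 207449*I)/(-69*I + 436*sqrt(10)) ≈ -6013.0 + 0.00072348*I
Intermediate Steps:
l(q, Y) = 1/(-69 + Y*q) (l(q, Y) = 1/(-69 + q*Y) = 1/(-69 + Y*q))
l(-218, sqrt(-5*(-5) - 65)) - 6013 = 1/(-69 + sqrt(-5*(-5) - 65)*(-218)) - 6013 = 1/(-69 + sqrt(25 - 65)*(-218)) - 6013 = 1/(-69 + sqrt(-40)*(-218)) - 6013 = 1/(-69 + (2*I*sqrt(10))*(-218)) - 6013 = 1/(-69 - 436*I*sqrt(10)) - 6013 = -6013 + 1/(-69 - 436*I*sqrt(10))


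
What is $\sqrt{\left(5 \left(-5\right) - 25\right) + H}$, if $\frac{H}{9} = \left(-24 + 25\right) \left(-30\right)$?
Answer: $8 i \sqrt{5} \approx 17.889 i$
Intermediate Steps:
$H = -270$ ($H = 9 \left(-24 + 25\right) \left(-30\right) = 9 \cdot 1 \left(-30\right) = 9 \left(-30\right) = -270$)
$\sqrt{\left(5 \left(-5\right) - 25\right) + H} = \sqrt{\left(5 \left(-5\right) - 25\right) - 270} = \sqrt{\left(-25 - 25\right) - 270} = \sqrt{-50 - 270} = \sqrt{-320} = 8 i \sqrt{5}$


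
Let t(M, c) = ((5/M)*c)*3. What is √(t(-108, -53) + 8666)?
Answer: √312241/6 ≈ 93.131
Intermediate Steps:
t(M, c) = 15*c/M (t(M, c) = (5*c/M)*3 = 15*c/M)
√(t(-108, -53) + 8666) = √(15*(-53)/(-108) + 8666) = √(15*(-53)*(-1/108) + 8666) = √(265/36 + 8666) = √(312241/36) = √312241/6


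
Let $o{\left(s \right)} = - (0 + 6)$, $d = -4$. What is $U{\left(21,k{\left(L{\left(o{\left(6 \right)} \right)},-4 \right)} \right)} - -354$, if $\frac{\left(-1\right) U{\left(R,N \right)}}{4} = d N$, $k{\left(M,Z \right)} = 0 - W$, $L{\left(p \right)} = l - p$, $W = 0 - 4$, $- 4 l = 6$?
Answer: $418$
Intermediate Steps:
$l = - \frac{3}{2}$ ($l = \left(- \frac{1}{4}\right) 6 = - \frac{3}{2} \approx -1.5$)
$o{\left(s \right)} = -6$ ($o{\left(s \right)} = \left(-1\right) 6 = -6$)
$W = -4$ ($W = 0 - 4 = -4$)
$L{\left(p \right)} = - \frac{3}{2} - p$
$k{\left(M,Z \right)} = 4$ ($k{\left(M,Z \right)} = 0 - -4 = 0 + 4 = 4$)
$U{\left(R,N \right)} = 16 N$ ($U{\left(R,N \right)} = - 4 \left(- 4 N\right) = 16 N$)
$U{\left(21,k{\left(L{\left(o{\left(6 \right)} \right)},-4 \right)} \right)} - -354 = 16 \cdot 4 - -354 = 64 + 354 = 418$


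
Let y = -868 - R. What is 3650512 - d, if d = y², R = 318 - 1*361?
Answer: 2969887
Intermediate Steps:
R = -43 (R = 318 - 361 = -43)
y = -825 (y = -868 - 1*(-43) = -868 + 43 = -825)
d = 680625 (d = (-825)² = 680625)
3650512 - d = 3650512 - 1*680625 = 3650512 - 680625 = 2969887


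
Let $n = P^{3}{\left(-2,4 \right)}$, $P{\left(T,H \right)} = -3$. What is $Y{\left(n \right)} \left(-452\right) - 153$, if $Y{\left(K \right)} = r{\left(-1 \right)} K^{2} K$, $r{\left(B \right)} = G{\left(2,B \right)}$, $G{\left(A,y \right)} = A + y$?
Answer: $8896563$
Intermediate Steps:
$r{\left(B \right)} = 2 + B$
$n = -27$ ($n = \left(-3\right)^{3} = -27$)
$Y{\left(K \right)} = K^{3}$ ($Y{\left(K \right)} = \left(2 - 1\right) K^{2} K = 1 K^{2} K = K^{2} K = K^{3}$)
$Y{\left(n \right)} \left(-452\right) - 153 = \left(-27\right)^{3} \left(-452\right) - 153 = \left(-19683\right) \left(-452\right) - 153 = 8896716 - 153 = 8896563$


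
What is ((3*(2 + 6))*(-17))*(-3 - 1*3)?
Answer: 2448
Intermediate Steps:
((3*(2 + 6))*(-17))*(-3 - 1*3) = ((3*8)*(-17))*(-3 - 3) = (24*(-17))*(-6) = -408*(-6) = 2448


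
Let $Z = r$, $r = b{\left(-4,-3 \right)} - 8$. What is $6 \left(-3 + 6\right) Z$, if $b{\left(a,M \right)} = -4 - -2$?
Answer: $-180$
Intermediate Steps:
$b{\left(a,M \right)} = -2$ ($b{\left(a,M \right)} = -4 + 2 = -2$)
$r = -10$ ($r = -2 - 8 = -10$)
$Z = -10$
$6 \left(-3 + 6\right) Z = 6 \left(-3 + 6\right) \left(-10\right) = 6 \cdot 3 \left(-10\right) = 18 \left(-10\right) = -180$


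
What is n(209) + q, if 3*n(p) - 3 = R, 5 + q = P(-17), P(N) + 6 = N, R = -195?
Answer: -92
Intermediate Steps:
P(N) = -6 + N
q = -28 (q = -5 + (-6 - 17) = -5 - 23 = -28)
n(p) = -64 (n(p) = 1 + (⅓)*(-195) = 1 - 65 = -64)
n(209) + q = -64 - 28 = -92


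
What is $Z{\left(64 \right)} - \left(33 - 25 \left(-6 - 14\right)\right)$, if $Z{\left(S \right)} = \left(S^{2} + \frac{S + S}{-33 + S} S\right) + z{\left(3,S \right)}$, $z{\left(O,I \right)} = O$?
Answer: $\frac{118738}{31} \approx 3830.3$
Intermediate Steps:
$Z{\left(S \right)} = 3 + S^{2} + \frac{2 S^{2}}{-33 + S}$ ($Z{\left(S \right)} = \left(S^{2} + \frac{S + S}{-33 + S} S\right) + 3 = \left(S^{2} + \frac{2 S}{-33 + S} S\right) + 3 = \left(S^{2} + \frac{2 S^{2}}{-33 + S}\right) + 3 = 3 + S^{2} + \frac{2 S^{2}}{-33 + S}$)
$Z{\left(64 \right)} - \left(33 - 25 \left(-6 - 14\right)\right) = \frac{-99 + 64^{3} - 31 \cdot 64^{2} + 3 \cdot 64}{-33 + 64} - \left(33 - 25 \left(-6 - 14\right)\right) = \frac{-99 + 262144 - 126976 + 192}{31} - \left(33 - -500\right) = \frac{-99 + 262144 - 126976 + 192}{31} - \left(33 + 500\right) = \frac{1}{31} \cdot 135261 - 533 = \frac{135261}{31} - 533 = \frac{118738}{31}$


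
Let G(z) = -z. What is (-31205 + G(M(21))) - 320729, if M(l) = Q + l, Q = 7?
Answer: -351962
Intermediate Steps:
M(l) = 7 + l
(-31205 + G(M(21))) - 320729 = (-31205 - (7 + 21)) - 320729 = (-31205 - 1*28) - 320729 = (-31205 - 28) - 320729 = -31233 - 320729 = -351962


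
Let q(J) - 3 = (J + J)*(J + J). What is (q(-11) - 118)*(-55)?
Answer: -20295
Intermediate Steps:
q(J) = 3 + 4*J**2 (q(J) = 3 + (J + J)*(J + J) = 3 + (2*J)*(2*J) = 3 + 4*J**2)
(q(-11) - 118)*(-55) = ((3 + 4*(-11)**2) - 118)*(-55) = ((3 + 4*121) - 118)*(-55) = ((3 + 484) - 118)*(-55) = (487 - 118)*(-55) = 369*(-55) = -20295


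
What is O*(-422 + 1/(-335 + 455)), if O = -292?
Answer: 3696647/30 ≈ 1.2322e+5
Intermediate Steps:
O*(-422 + 1/(-335 + 455)) = -292*(-422 + 1/(-335 + 455)) = -292*(-422 + 1/120) = -292*(-50639/120) = 3696647/30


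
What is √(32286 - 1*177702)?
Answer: 2*I*√36354 ≈ 381.33*I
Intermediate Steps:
√(32286 - 1*177702) = √(32286 - 177702) = √(-145416) = 2*I*√36354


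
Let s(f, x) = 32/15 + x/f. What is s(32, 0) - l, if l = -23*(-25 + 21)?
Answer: -1348/15 ≈ -89.867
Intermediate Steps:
s(f, x) = 32/15 + x/f (s(f, x) = 32*(1/15) + x/f = 32/15 + x/f)
l = 92 (l = -23*(-4) = 92)
s(32, 0) - l = (32/15 + 0/32) - 1*92 = (32/15 + 0*(1/32)) - 92 = (32/15 + 0) - 92 = 32/15 - 92 = -1348/15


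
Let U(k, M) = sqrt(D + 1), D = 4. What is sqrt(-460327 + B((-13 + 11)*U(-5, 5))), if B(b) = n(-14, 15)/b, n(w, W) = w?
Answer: sqrt(-11508175 + 35*sqrt(5))/5 ≈ 678.47*I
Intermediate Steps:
U(k, M) = sqrt(5) (U(k, M) = sqrt(4 + 1) = sqrt(5))
B(b) = -14/b
sqrt(-460327 + B((-13 + 11)*U(-5, 5))) = sqrt(-460327 - 14*sqrt(5)/(5*(-13 + 11))) = sqrt(-460327 - 14*(-sqrt(5)/10)) = sqrt(-460327 - (-7)*sqrt(5)/5) = sqrt(-460327 + 7*sqrt(5)/5)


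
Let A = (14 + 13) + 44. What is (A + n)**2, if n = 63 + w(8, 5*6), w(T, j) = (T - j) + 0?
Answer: 12544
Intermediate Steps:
w(T, j) = T - j
n = 41 (n = 63 + (8 - 5*6) = 63 + (8 - 1*30) = 63 + (8 - 30) = 63 - 22 = 41)
A = 71 (A = 27 + 44 = 71)
(A + n)**2 = (71 + 41)**2 = 112**2 = 12544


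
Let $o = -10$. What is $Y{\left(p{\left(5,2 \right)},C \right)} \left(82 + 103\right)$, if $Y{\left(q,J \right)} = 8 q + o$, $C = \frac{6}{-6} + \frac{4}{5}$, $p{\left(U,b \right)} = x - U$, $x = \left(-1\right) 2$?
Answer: $-12210$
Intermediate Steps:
$x = -2$
$p{\left(U,b \right)} = -2 - U$
$C = - \frac{1}{5}$ ($C = 6 \left(- \frac{1}{6}\right) + 4 \cdot \frac{1}{5} = -1 + \frac{4}{5} = - \frac{1}{5} \approx -0.2$)
$Y{\left(q,J \right)} = -10 + 8 q$ ($Y{\left(q,J \right)} = 8 q - 10 = -10 + 8 q$)
$Y{\left(p{\left(5,2 \right)},C \right)} \left(82 + 103\right) = \left(-10 + 8 \left(-2 - 5\right)\right) \left(82 + 103\right) = \left(-10 + 8 \left(-2 - 5\right)\right) 185 = \left(-10 + 8 \left(-7\right)\right) 185 = \left(-10 - 56\right) 185 = \left(-66\right) 185 = -12210$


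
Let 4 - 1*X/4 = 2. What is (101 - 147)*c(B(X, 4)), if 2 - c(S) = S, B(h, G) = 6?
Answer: 184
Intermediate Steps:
X = 8 (X = 16 - 4*2 = 16 - 8 = 8)
c(S) = 2 - S
(101 - 147)*c(B(X, 4)) = (101 - 147)*(2 - 1*6) = -46*(2 - 6) = -46*(-4) = 184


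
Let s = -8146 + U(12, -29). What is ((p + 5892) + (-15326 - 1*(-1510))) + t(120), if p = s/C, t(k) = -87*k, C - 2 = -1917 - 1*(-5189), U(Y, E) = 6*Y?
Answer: -30065905/1637 ≈ -18366.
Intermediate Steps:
C = 3274 (C = 2 + (-1917 - 1*(-5189)) = 2 + (-1917 + 5189) = 2 + 3272 = 3274)
s = -8074 (s = -8146 + 6*12 = -8146 + 72 = -8074)
p = -4037/1637 (p = -8074/3274 = -8074*1/3274 = -4037/1637 ≈ -2.4661)
((p + 5892) + (-15326 - 1*(-1510))) + t(120) = ((-4037/1637 + 5892) + (-15326 - 1*(-1510))) - 87*120 = (9641167/1637 + (-15326 + 1510)) - 10440 = (9641167/1637 - 13816) - 10440 = -12975625/1637 - 10440 = -30065905/1637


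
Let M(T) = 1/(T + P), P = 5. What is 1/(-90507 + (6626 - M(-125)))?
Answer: -120/10065719 ≈ -1.1922e-5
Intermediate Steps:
M(T) = 1/(5 + T) (M(T) = 1/(T + 5) = 1/(5 + T))
1/(-90507 + (6626 - M(-125))) = 1/(-90507 + (6626 - 1/(5 - 125))) = 1/(-90507 + (6626 - 1/(-120))) = 1/(-90507 + (6626 - 1*(-1/120))) = 1/(-90507 + (6626 + 1/120)) = 1/(-90507 + 795121/120) = 1/(-10065719/120) = -120/10065719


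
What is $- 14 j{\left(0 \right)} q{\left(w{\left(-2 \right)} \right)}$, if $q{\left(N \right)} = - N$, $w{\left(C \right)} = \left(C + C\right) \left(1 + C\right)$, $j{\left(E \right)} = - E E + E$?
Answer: $0$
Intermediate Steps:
$j{\left(E \right)} = E - E^{2}$ ($j{\left(E \right)} = - E^{2} + E = E - E^{2}$)
$w{\left(C \right)} = 2 C \left(1 + C\right)$
$- 14 j{\left(0 \right)} q{\left(w{\left(-2 \right)} \right)} = - 14 \cdot 0 \left(1 - 0\right) \left(- 2 \left(-2\right) \left(1 - 2\right)\right) = - 14 \cdot 0 \left(1 + 0\right) \left(- 2 \left(-2\right) \left(-1\right)\right) = - 14 \cdot 0 \cdot 1 \left(\left(-1\right) 4\right) = \left(-14\right) 0 \left(-4\right) = 0 \left(-4\right) = 0$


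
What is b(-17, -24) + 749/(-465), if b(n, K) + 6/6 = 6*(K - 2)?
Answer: -73754/465 ≈ -158.61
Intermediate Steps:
b(n, K) = -13 + 6*K (b(n, K) = -1 + 6*(K - 2) = -1 + 6*(-2 + K) = -1 + (-12 + 6*K) = -13 + 6*K)
b(-17, -24) + 749/(-465) = (-13 + 6*(-24)) + 749/(-465) = (-13 - 144) + 749*(-1/465) = -157 - 749/465 = -73754/465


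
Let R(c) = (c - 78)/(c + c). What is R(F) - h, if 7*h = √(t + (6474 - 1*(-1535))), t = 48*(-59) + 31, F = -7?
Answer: 85/14 - 2*√1302/7 ≈ -4.2381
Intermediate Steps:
t = -2801 (t = -2832 + 31 = -2801)
R(c) = (-78 + c)/(2*c) (R(c) = (-78 + c)/((2*c)) = (-78 + c)*(1/(2*c)) = (-78 + c)/(2*c))
h = 2*√1302/7 (h = √(-2801 + (6474 - 1*(-1535)))/7 = √(-2801 + (6474 + 1535))/7 = √(-2801 + 8009)/7 = √5208/7 = (2*√1302)/7 = 2*√1302/7 ≈ 10.309)
R(F) - h = (½)*(-78 - 7)/(-7) - 2*√1302/7 = (½)*(-⅐)*(-85) - 2*√1302/7 = 85/14 - 2*√1302/7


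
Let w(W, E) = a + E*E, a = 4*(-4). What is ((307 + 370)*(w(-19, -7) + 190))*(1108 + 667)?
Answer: 267973525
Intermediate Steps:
a = -16
w(W, E) = -16 + E**2 (w(W, E) = -16 + E*E = -16 + E**2)
((307 + 370)*(w(-19, -7) + 190))*(1108 + 667) = ((307 + 370)*((-16 + (-7)**2) + 190))*(1108 + 667) = (677*((-16 + 49) + 190))*1775 = (677*(33 + 190))*1775 = (677*223)*1775 = 150971*1775 = 267973525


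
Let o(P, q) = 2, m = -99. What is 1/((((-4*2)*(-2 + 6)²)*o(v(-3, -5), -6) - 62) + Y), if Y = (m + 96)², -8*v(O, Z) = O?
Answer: -1/309 ≈ -0.0032362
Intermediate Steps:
v(O, Z) = -O/8
Y = 9 (Y = (-99 + 96)² = (-3)² = 9)
1/((((-4*2)*(-2 + 6)²)*o(v(-3, -5), -6) - 62) + Y) = 1/((((-4*2)*(-2 + 6)²)*2 - 62) + 9) = 1/((-8*4²*2 - 62) + 9) = 1/((-8*16*2 - 62) + 9) = 1/((-128*2 - 62) + 9) = 1/((-256 - 62) + 9) = 1/(-318 + 9) = 1/(-309) = -1/309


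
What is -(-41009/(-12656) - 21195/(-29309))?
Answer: -210025243/52990672 ≈ -3.9634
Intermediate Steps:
-(-41009/(-12656) - 21195/(-29309)) = -(-41009*(-1/12656) - 21195*(-1/29309)) = -(41009/12656 + 21195/29309) = -1*210025243/52990672 = -210025243/52990672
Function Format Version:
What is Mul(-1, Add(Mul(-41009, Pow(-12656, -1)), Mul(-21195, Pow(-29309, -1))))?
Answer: Rational(-210025243, 52990672) ≈ -3.9634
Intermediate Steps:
Mul(-1, Add(Mul(-41009, Pow(-12656, -1)), Mul(-21195, Pow(-29309, -1)))) = Mul(-1, Add(Mul(-41009, Rational(-1, 12656)), Mul(-21195, Rational(-1, 29309)))) = Mul(-1, Add(Rational(41009, 12656), Rational(21195, 29309))) = Mul(-1, Rational(210025243, 52990672)) = Rational(-210025243, 52990672)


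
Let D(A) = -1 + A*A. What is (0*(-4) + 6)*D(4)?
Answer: 90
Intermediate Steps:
D(A) = -1 + A**2
(0*(-4) + 6)*D(4) = (0*(-4) + 6)*(-1 + 4**2) = (0 + 6)*(-1 + 16) = 6*15 = 90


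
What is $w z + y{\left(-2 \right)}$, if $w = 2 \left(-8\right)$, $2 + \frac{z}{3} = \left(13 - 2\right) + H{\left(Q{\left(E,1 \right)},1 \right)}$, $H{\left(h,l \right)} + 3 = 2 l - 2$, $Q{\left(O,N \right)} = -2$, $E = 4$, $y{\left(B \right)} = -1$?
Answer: $-289$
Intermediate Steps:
$H{\left(h,l \right)} = -5 + 2 l$ ($H{\left(h,l \right)} = -3 + \left(2 l - 2\right) = -3 + \left(-2 + 2 l\right) = -5 + 2 l$)
$z = 18$ ($z = -6 + 3 \left(\left(13 - 2\right) + \left(-5 + 2 \cdot 1\right)\right) = -6 + 3 \left(11 + \left(-5 + 2\right)\right) = -6 + 3 \left(11 - 3\right) = -6 + 3 \cdot 8 = -6 + 24 = 18$)
$w = -16$
$w z + y{\left(-2 \right)} = \left(-16\right) 18 - 1 = -288 - 1 = -289$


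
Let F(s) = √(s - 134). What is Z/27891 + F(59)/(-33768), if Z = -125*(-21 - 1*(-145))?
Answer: -15500/27891 - 5*I*√3/33768 ≈ -0.55573 - 0.00025646*I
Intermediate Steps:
Z = -15500 (Z = -125*(-21 + 145) = -125*124 = -15500)
F(s) = √(-134 + s)
Z/27891 + F(59)/(-33768) = -15500/27891 + √(-134 + 59)/(-33768) = -15500*1/27891 + √(-75)*(-1/33768) = -15500/27891 + (5*I*√3)*(-1/33768) = -15500/27891 - 5*I*√3/33768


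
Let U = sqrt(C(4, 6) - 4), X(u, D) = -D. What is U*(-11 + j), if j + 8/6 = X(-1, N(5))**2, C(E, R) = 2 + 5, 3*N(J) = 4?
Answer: -95*sqrt(3)/9 ≈ -18.283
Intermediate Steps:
N(J) = 4/3 (N(J) = (1/3)*4 = 4/3)
C(E, R) = 7
j = 4/9 (j = -4/3 + (-1*4/3)**2 = -4/3 + (-4/3)**2 = -4/3 + 16/9 = 4/9 ≈ 0.44444)
U = sqrt(3) (U = sqrt(7 - 4) = sqrt(3) ≈ 1.7320)
U*(-11 + j) = sqrt(3)*(-11 + 4/9) = sqrt(3)*(-95/9) = -95*sqrt(3)/9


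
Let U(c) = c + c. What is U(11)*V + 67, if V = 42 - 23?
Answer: 485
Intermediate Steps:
U(c) = 2*c
V = 19
U(11)*V + 67 = (2*11)*19 + 67 = 22*19 + 67 = 418 + 67 = 485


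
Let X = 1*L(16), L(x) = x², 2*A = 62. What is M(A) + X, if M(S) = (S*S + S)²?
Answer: 984320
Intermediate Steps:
A = 31 (A = (½)*62 = 31)
M(S) = (S + S²)² (M(S) = (S² + S)² = (S + S²)²)
X = 256 (X = 1*16² = 1*256 = 256)
M(A) + X = 31²*(1 + 31)² + 256 = 961*32² + 256 = 961*1024 + 256 = 984064 + 256 = 984320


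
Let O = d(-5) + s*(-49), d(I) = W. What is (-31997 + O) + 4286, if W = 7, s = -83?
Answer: -23637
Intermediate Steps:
d(I) = 7
O = 4074 (O = 7 - 83*(-49) = 7 + 4067 = 4074)
(-31997 + O) + 4286 = (-31997 + 4074) + 4286 = -27923 + 4286 = -23637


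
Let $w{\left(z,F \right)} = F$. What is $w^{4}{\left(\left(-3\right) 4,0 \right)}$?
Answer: $0$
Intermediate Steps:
$w^{4}{\left(\left(-3\right) 4,0 \right)} = 0^{4} = 0$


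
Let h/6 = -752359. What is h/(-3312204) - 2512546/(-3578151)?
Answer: 4079064926773/1975261009134 ≈ 2.0651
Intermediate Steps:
h = -4514154 (h = 6*(-752359) = -4514154)
h/(-3312204) - 2512546/(-3578151) = -4514154/(-3312204) - 2512546/(-3578151) = -4514154*(-1/3312204) - 2512546*(-1/3578151) = 752359/552034 + 2512546/3578151 = 4079064926773/1975261009134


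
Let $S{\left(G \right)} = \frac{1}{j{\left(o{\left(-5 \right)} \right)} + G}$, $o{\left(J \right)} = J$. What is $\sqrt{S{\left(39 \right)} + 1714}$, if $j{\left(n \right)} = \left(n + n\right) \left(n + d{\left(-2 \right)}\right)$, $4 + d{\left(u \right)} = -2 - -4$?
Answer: $\frac{\sqrt{20364143}}{109} \approx 41.401$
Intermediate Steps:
$d{\left(u \right)} = -2$ ($d{\left(u \right)} = -4 - -2 = -4 + \left(-2 + 4\right) = -4 + 2 = -2$)
$j{\left(n \right)} = 2 n \left(-2 + n\right)$ ($j{\left(n \right)} = \left(n + n\right) \left(n - 2\right) = 2 n \left(-2 + n\right)$)
$S{\left(G \right)} = \frac{1}{70 + G}$ ($S{\left(G \right)} = \frac{1}{2 \left(-5\right) \left(-2 - 5\right) + G} = \frac{1}{2 \left(-5\right) \left(-7\right) + G} = \frac{1}{70 + G}$)
$\sqrt{S{\left(39 \right)} + 1714} = \sqrt{\frac{1}{70 + 39} + 1714} = \sqrt{\frac{1}{109} + 1714} = \sqrt{\frac{186827}{109}} = \frac{\sqrt{20364143}}{109}$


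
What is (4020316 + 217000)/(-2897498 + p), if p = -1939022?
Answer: -1059329/1209130 ≈ -0.87611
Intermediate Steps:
(4020316 + 217000)/(-2897498 + p) = (4020316 + 217000)/(-2897498 - 1939022) = 4237316/(-4836520) = 4237316*(-1/4836520) = -1059329/1209130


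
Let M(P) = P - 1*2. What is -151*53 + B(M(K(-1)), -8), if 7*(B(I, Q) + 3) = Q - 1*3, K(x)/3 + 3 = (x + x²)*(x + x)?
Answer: -56053/7 ≈ -8007.6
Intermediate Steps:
K(x) = -9 + 6*x*(x + x²) (K(x) = -9 + 3*((x + x²)*(x + x)) = -9 + 3*((x + x²)*(2*x)) = -9 + 3*(2*x*(x + x²)) = -9 + 6*x*(x + x²))
M(P) = -2 + P (M(P) = P - 2 = -2 + P)
B(I, Q) = -24/7 + Q/7 (B(I, Q) = -3 + (Q - 1*3)/7 = -3 + (Q - 3)/7 = -3 + (-3 + Q)/7 = -3 + (-3/7 + Q/7) = -24/7 + Q/7)
-151*53 + B(M(K(-1)), -8) = -151*53 + (-24/7 + (⅐)*(-8)) = -8003 + (-24/7 - 8/7) = -8003 - 32/7 = -56053/7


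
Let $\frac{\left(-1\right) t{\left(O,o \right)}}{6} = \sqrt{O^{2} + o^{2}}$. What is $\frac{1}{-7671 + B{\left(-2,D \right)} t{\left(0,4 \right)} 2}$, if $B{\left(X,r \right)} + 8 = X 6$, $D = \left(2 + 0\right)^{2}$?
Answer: $- \frac{1}{6711} \approx -0.00014901$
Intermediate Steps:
$t{\left(O,o \right)} = - 6 \sqrt{O^{2} + o^{2}}$
$D = 4$ ($D = 2^{2} = 4$)
$B{\left(X,r \right)} = -8 + 6 X$ ($B{\left(X,r \right)} = -8 + X 6 = -8 + 6 X$)
$\frac{1}{-7671 + B{\left(-2,D \right)} t{\left(0,4 \right)} 2} = \frac{1}{-7671 + \left(-8 + 6 \left(-2\right)\right) \left(- 6 \sqrt{0^{2} + 4^{2}}\right) 2} = \frac{1}{-7671 + \left(-8 - 12\right) \left(- 6 \sqrt{0 + 16}\right) 2} = \frac{1}{-7671 + - 20 \left(- 6 \sqrt{16}\right) 2} = \frac{1}{-7671 + - 20 \left(\left(-6\right) 4\right) 2} = \frac{1}{-7671 + \left(-20\right) \left(-24\right) 2} = \frac{1}{-7671 + 480 \cdot 2} = \frac{1}{-7671 + 960} = \frac{1}{-6711} = - \frac{1}{6711}$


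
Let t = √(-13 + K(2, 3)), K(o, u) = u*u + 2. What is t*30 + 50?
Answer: 50 + 30*I*√2 ≈ 50.0 + 42.426*I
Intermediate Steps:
K(o, u) = 2 + u² (K(o, u) = u² + 2 = 2 + u²)
t = I*√2 (t = √(-13 + (2 + 3²)) = √(-13 + (2 + 9)) = √(-13 + 11) = √(-2) = I*√2 ≈ 1.4142*I)
t*30 + 50 = (I*√2)*30 + 50 = 30*I*√2 + 50 = 50 + 30*I*√2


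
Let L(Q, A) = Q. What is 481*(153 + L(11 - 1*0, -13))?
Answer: 78884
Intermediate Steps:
481*(153 + L(11 - 1*0, -13)) = 481*(153 + (11 - 1*0)) = 481*(153 + (11 + 0)) = 481*(153 + 11) = 481*164 = 78884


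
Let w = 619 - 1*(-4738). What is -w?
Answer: -5357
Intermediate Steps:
w = 5357 (w = 619 + 4738 = 5357)
-w = -1*5357 = -5357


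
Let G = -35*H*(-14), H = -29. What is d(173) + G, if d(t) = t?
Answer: -14037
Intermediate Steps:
G = -14210 (G = -35*(-29)*(-14) = 1015*(-14) = -14210)
d(173) + G = 173 - 14210 = -14037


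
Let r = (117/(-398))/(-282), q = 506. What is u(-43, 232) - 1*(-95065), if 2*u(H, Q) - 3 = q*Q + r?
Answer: 11505125339/74824 ≈ 1.5376e+5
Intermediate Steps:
r = 39/37412 (r = (117*(-1/398))*(-1/282) = -117/398*(-1/282) = 39/37412 ≈ 0.0010424)
u(H, Q) = 112275/74824 + 253*Q (u(H, Q) = 3/2 + (506*Q + 39/37412)/2 = 3/2 + (39/37412 + 506*Q)/2 = 3/2 + (39/74824 + 253*Q) = 112275/74824 + 253*Q)
u(-43, 232) - 1*(-95065) = (112275/74824 + 253*232) - 1*(-95065) = (112275/74824 + 58696) + 95065 = 4391981779/74824 + 95065 = 11505125339/74824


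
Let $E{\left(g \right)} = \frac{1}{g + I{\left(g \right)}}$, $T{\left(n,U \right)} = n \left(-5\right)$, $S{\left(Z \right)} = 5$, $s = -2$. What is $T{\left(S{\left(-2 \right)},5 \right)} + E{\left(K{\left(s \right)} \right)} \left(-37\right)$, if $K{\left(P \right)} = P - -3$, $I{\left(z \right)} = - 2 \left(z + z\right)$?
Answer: $- \frac{38}{3} \approx -12.667$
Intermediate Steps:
$T{\left(n,U \right)} = - 5 n$
$I{\left(z \right)} = - 4 z$ ($I{\left(z \right)} = - 2 \cdot 2 z = - 4 z$)
$K{\left(P \right)} = 3 + P$ ($K{\left(P \right)} = P + 3 = 3 + P$)
$E{\left(g \right)} = - \frac{1}{3 g}$ ($E{\left(g \right)} = \frac{1}{g - 4 g} = \frac{1}{\left(-3\right) g} = - \frac{1}{3 g}$)
$T{\left(S{\left(-2 \right)},5 \right)} + E{\left(K{\left(s \right)} \right)} \left(-37\right) = \left(-5\right) 5 + - \frac{1}{3 \left(3 - 2\right)} \left(-37\right) = -25 + - \frac{1}{3 \cdot 1} \left(-37\right) = -25 + \left(- \frac{1}{3}\right) 1 \left(-37\right) = -25 - - \frac{37}{3} = -25 + \frac{37}{3} = - \frac{38}{3}$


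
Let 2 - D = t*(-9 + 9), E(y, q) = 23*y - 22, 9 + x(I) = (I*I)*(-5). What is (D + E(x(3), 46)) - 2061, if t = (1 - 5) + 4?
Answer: -3323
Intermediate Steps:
x(I) = -9 - 5*I**2 (x(I) = -9 + (I*I)*(-5) = -9 + I**2*(-5) = -9 - 5*I**2)
E(y, q) = -22 + 23*y
t = 0 (t = -4 + 4 = 0)
D = 2 (D = 2 - 0*(-9 + 9) = 2 - 0*0 = 2 - 1*0 = 2 + 0 = 2)
(D + E(x(3), 46)) - 2061 = (2 + (-22 + 23*(-9 - 5*3**2))) - 2061 = (2 + (-22 + 23*(-9 - 5*9))) - 2061 = (2 + (-22 + 23*(-9 - 45))) - 2061 = (2 + (-22 + 23*(-54))) - 2061 = (2 + (-22 - 1242)) - 2061 = (2 - 1264) - 2061 = -1262 - 2061 = -3323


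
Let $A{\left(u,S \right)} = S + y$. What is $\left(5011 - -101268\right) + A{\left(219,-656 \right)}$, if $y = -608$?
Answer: $105015$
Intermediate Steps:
$A{\left(u,S \right)} = -608 + S$ ($A{\left(u,S \right)} = S - 608 = -608 + S$)
$\left(5011 - -101268\right) + A{\left(219,-656 \right)} = \left(5011 - -101268\right) - 1264 = \left(5011 + 101268\right) - 1264 = 106279 - 1264 = 105015$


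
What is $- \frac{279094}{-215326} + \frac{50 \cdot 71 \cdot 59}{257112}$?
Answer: $\frac{29214611807}{13840724628} \approx 2.1108$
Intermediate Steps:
$- \frac{279094}{-215326} + \frac{50 \cdot 71 \cdot 59}{257112} = \left(-279094\right) \left(- \frac{1}{215326}\right) + 3550 \cdot 59 \cdot \frac{1}{257112} = \frac{139547}{107663} + 209450 \cdot \frac{1}{257112} = \frac{139547}{107663} + \frac{104725}{128556} = \frac{29214611807}{13840724628}$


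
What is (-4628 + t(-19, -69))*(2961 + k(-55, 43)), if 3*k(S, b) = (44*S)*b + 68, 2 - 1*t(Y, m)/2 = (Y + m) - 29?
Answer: 139176170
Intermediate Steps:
t(Y, m) = 62 - 2*Y - 2*m (t(Y, m) = 4 - 2*((Y + m) - 29) = 4 - 2*(-29 + Y + m) = 4 + (58 - 2*Y - 2*m) = 62 - 2*Y - 2*m)
k(S, b) = 68/3 + 44*S*b/3 (k(S, b) = ((44*S)*b + 68)/3 = (44*S*b + 68)/3 = (68 + 44*S*b)/3 = 68/3 + 44*S*b/3)
(-4628 + t(-19, -69))*(2961 + k(-55, 43)) = (-4628 + (62 - 2*(-19) - 2*(-69)))*(2961 + (68/3 + (44/3)*(-55)*43)) = (-4628 + (62 + 38 + 138))*(2961 + (68/3 - 104060/3)) = (-4628 + 238)*(2961 - 34664) = -4390*(-31703) = 139176170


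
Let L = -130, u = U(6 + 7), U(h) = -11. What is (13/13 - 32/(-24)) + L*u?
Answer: 4297/3 ≈ 1432.3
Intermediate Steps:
u = -11
(13/13 - 32/(-24)) + L*u = (13/13 - 32/(-24)) - 130*(-11) = (13*(1/13) - 32*(-1/24)) + 1430 = (1 + 4/3) + 1430 = 7/3 + 1430 = 4297/3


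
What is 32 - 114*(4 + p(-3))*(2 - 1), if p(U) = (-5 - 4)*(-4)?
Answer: -4528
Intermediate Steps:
p(U) = 36 (p(U) = -9*(-4) = 36)
32 - 114*(4 + p(-3))*(2 - 1) = 32 - 114*(4 + 36)*(2 - 1) = 32 - 4560 = -4528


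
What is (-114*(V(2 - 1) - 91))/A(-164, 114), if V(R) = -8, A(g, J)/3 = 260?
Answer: 1881/130 ≈ 14.469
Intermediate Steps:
A(g, J) = 780 (A(g, J) = 3*260 = 780)
(-114*(V(2 - 1) - 91))/A(-164, 114) = -114*(-8 - 91)/780 = -114*(-99)*(1/780) = 11286*(1/780) = 1881/130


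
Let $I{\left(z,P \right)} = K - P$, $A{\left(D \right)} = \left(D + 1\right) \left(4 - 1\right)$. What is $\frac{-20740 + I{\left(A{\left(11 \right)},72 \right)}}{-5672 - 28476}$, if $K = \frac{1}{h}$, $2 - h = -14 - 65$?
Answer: $\frac{1685771}{2765988} \approx 0.60946$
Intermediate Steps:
$h = 81$ ($h = 2 - \left(-14 - 65\right) = 2 - -79 = 2 + 79 = 81$)
$A{\left(D \right)} = 3 + 3 D$ ($A{\left(D \right)} = \left(1 + D\right) 3 = 3 + 3 D$)
$K = \frac{1}{81} \approx 0.012346$
$I{\left(z,P \right)} = \frac{1}{81} - P$
$\frac{-20740 + I{\left(A{\left(11 \right)},72 \right)}}{-5672 - 28476} = \frac{-20740 + \left(\frac{1}{81} - 72\right)}{-5672 - 28476} = \frac{-20740 + \left(\frac{1}{81} - 72\right)}{-34148} = \left(-20740 - \frac{5831}{81}\right) \left(- \frac{1}{34148}\right) = \left(- \frac{1685771}{81}\right) \left(- \frac{1}{34148}\right) = \frac{1685771}{2765988}$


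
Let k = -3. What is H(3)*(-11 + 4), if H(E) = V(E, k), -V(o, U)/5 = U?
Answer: -105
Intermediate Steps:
V(o, U) = -5*U
H(E) = 15 (H(E) = -5*(-3) = 15)
H(3)*(-11 + 4) = 15*(-11 + 4) = 15*(-7) = -105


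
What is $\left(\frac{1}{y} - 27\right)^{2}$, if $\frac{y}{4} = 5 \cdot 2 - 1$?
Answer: $\frac{942841}{1296} \approx 727.5$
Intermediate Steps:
$y = 36$ ($y = 4 \left(5 \cdot 2 - 1\right) = 4 \left(10 - 1\right) = 4 \cdot 9 = 36$)
$\left(\frac{1}{y} - 27\right)^{2} = \left(\frac{1}{36} - 27\right)^{2} = \left(- \frac{971}{36}\right)^{2} = \frac{942841}{1296}$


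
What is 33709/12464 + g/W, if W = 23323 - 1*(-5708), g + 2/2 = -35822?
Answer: 177369369/120614128 ≈ 1.4706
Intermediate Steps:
g = -35823 (g = -1 - 35822 = -35823)
W = 29031 (W = 23323 + 5708 = 29031)
33709/12464 + g/W = 33709/12464 - 35823/29031 = 33709*(1/12464) - 35823*1/29031 = 33709/12464 - 11941/9677 = 177369369/120614128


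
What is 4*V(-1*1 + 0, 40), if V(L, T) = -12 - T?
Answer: -208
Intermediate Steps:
4*V(-1*1 + 0, 40) = 4*(-12 - 1*40) = 4*(-12 - 40) = 4*(-52) = -208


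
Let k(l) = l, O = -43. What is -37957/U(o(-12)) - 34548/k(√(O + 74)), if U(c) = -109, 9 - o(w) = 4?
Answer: 37957/109 - 34548*√31/31 ≈ -5856.8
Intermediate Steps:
o(w) = 5 (o(w) = 9 - 1*4 = 9 - 4 = 5)
-37957/U(o(-12)) - 34548/k(√(O + 74)) = -37957/(-109) - 34548/√(-43 + 74) = -37957*(-1/109) - 34548*√31/31 = 37957/109 - 34548*√31/31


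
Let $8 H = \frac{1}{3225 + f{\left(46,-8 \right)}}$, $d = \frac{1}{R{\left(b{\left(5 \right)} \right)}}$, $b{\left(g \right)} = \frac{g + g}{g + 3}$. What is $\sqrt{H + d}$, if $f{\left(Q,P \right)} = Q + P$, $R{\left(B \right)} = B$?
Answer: $\frac{\sqrt{3407257230}}{65260} \approx 0.89445$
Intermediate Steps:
$b{\left(g \right)} = \frac{2 g}{3 + g}$
$f{\left(Q,P \right)} = P + Q$
$d = \frac{4}{5}$ ($d = \frac{1}{2 \cdot 5 \frac{1}{3 + 5}} = \frac{1}{2 \cdot 5 \cdot \frac{1}{8}} = \frac{1}{\frac{5}{4}} = \frac{4}{5} \approx 0.8$)
$H = \frac{1}{26104}$ ($H = \frac{1}{8 \left(3225 + \left(-8 + 46\right)\right)} = \frac{1}{8 \left(3225 + 38\right)} = \frac{1}{8 \cdot 3263} = \frac{1}{8} \cdot \frac{1}{3263} = \frac{1}{26104} \approx 3.8308 \cdot 10^{-5}$)
$\sqrt{H + d} = \sqrt{\frac{1}{26104} + \frac{4}{5}} = \sqrt{\frac{104421}{130520}} = \frac{\sqrt{3407257230}}{65260}$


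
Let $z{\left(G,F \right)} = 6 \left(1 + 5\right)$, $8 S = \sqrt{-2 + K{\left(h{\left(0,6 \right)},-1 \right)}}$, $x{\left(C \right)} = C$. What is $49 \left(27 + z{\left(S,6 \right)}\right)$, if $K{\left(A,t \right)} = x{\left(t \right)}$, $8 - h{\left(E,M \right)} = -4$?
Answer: $3087$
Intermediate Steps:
$h{\left(E,M \right)} = 12$ ($h{\left(E,M \right)} = 8 - -4 = 8 + 4 = 12$)
$K{\left(A,t \right)} = t$
$S = \frac{i \sqrt{3}}{8}$ ($S = \frac{\sqrt{-2 - 1}}{8} = \frac{\sqrt{-3}}{8} = \frac{i \sqrt{3}}{8} \approx 0.21651 i$)
$z{\left(G,F \right)} = 36$ ($z{\left(G,F \right)} = 6 \cdot 6 = 36$)
$49 \left(27 + z{\left(S,6 \right)}\right) = 49 \left(27 + 36\right) = 49 \cdot 63 = 3087$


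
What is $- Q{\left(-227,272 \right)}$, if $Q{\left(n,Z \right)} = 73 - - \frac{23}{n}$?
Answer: $- \frac{16548}{227} \approx -72.899$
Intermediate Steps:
$Q{\left(n,Z \right)} = 73 + \frac{23}{n}$
$- Q{\left(-227,272 \right)} = - (73 + \frac{23}{-227}) = - (73 + 23 \left(- \frac{1}{227}\right)) = - (73 - \frac{23}{227}) = \left(-1\right) \frac{16548}{227} = - \frac{16548}{227}$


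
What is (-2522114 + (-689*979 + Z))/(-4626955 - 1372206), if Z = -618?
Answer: 3197263/5999161 ≈ 0.53295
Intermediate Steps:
(-2522114 + (-689*979 + Z))/(-4626955 - 1372206) = (-2522114 + (-689*979 - 618))/(-4626955 - 1372206) = (-2522114 + (-674531 - 618))/(-5999161) = (-2522114 - 675149)*(-1/5999161) = -3197263*(-1/5999161) = 3197263/5999161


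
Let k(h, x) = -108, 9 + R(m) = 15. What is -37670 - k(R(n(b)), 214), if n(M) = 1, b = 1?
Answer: -37562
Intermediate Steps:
R(m) = 6 (R(m) = -9 + 15 = 6)
-37670 - k(R(n(b)), 214) = -37670 - 1*(-108) = -37670 + 108 = -37562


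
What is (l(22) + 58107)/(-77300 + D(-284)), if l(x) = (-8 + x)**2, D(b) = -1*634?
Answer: -58303/77934 ≈ -0.74811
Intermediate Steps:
D(b) = -634
(l(22) + 58107)/(-77300 + D(-284)) = ((-8 + 22)**2 + 58107)/(-77300 - 634) = (14**2 + 58107)/(-77934) = (196 + 58107)*(-1/77934) = 58303*(-1/77934) = -58303/77934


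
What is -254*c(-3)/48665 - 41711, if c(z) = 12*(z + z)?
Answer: -2029847527/48665 ≈ -41711.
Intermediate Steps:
c(z) = 24*z (c(z) = 12*(2*z) = 24*z)
-254*c(-3)/48665 - 41711 = -6096*(-3)/48665 - 41711 = -254*(-72)*(1/48665) - 41711 = 18288*(1/48665) - 41711 = 18288/48665 - 41711 = -2029847527/48665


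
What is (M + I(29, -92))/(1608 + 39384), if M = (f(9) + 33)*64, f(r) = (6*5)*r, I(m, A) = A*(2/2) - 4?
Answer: 201/427 ≈ 0.47073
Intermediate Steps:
I(m, A) = -4 + A (I(m, A) = A*(2*(½)) - 4 = A*1 - 4 = A - 4 = -4 + A)
f(r) = 30*r
M = 19392 (M = (30*9 + 33)*64 = (270 + 33)*64 = 303*64 = 19392)
(M + I(29, -92))/(1608 + 39384) = (19392 + (-4 - 92))/(1608 + 39384) = (19392 - 96)/40992 = 19296*(1/40992) = 201/427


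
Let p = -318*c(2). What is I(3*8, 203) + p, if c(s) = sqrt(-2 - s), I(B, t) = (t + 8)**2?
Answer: 44521 - 636*I ≈ 44521.0 - 636.0*I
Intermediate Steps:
I(B, t) = (8 + t)**2
p = -636*I (p = -318*sqrt(-2 - 1*2) = -318*sqrt(-2 - 2) = -636*I ≈ -636.0*I)
I(3*8, 203) + p = (8 + 203)**2 - 636*I = 211**2 - 636*I = 44521 - 636*I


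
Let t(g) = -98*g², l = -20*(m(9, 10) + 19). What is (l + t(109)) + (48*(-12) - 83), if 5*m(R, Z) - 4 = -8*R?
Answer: -1165105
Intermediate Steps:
m(R, Z) = ⅘ - 8*R/5 (m(R, Z) = ⅘ + (-8*R)/5 = ⅘ - 8*R/5)
l = -108 (l = -20*((⅘ - 8/5*9) + 19) = -20*((⅘ - 72/5) + 19) = -20*(-68/5 + 19) = -20*27/5 = -108)
(l + t(109)) + (48*(-12) - 83) = (-108 - 98*109²) + (48*(-12) - 83) = (-108 - 98*11881) + (-576 - 83) = (-108 - 1164338) - 659 = -1164446 - 659 = -1165105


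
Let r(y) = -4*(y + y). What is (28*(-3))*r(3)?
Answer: 2016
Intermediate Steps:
r(y) = -8*y
(28*(-3))*r(3) = (28*(-3))*(-8*3) = -84*(-24) = 2016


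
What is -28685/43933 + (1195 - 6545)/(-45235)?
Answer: -212504885/397461851 ≈ -0.53465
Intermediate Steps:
-28685/43933 + (1195 - 6545)/(-45235) = -28685*1/43933 - 5350*(-1/45235) = -28685/43933 + 1070/9047 = -212504885/397461851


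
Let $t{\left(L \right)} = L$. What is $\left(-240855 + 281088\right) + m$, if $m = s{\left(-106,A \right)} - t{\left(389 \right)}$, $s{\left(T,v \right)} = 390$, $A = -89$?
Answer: $40234$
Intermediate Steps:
$m = 1$ ($m = 390 - 389 = 1$)
$\left(-240855 + 281088\right) + m = \left(-240855 + 281088\right) + 1 = 40233 + 1 = 40234$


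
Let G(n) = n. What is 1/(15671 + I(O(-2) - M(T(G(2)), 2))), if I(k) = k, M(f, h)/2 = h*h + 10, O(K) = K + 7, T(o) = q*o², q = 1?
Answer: 1/15648 ≈ 6.3906e-5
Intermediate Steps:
T(o) = o² (T(o) = 1*o² = o²)
O(K) = 7 + K
M(f, h) = 20 + 2*h² (M(f, h) = 2*(h*h + 10) = 2*(h² + 10) = 2*(10 + h²) = 20 + 2*h²)
1/(15671 + I(O(-2) - M(T(G(2)), 2))) = 1/(15671 + ((7 - 2) - (20 + 2*2²))) = 1/(15671 + (5 - (20 + 2*4))) = 1/(15671 + (5 - (20 + 8))) = 1/(15671 + (5 - 1*28)) = 1/(15671 + (5 - 28)) = 1/(15671 - 23) = 1/15648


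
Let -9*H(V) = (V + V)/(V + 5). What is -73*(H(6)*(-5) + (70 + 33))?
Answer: -249587/33 ≈ -7563.2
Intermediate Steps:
H(V) = -2*V/(9*(5 + V)) (H(V) = -(V + V)/(9*(V + 5)) = -2*V/(9*(5 + V)))
-73*(H(6)*(-5) + (70 + 33)) = -73*(-2*6/(45 + 9*6)*(-5) + (70 + 33)) = -73*(-2*6/(45 + 54)*(-5) + 103) = -73*(-2*6/99*(-5) + 103) = -73*(-2*6*1/99*(-5) + 103) = -73*(-4/33*(-5) + 103) = -73*(20/33 + 103) = -73*3419/33 = -249587/33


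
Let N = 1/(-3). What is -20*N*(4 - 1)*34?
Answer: 680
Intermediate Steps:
N = -1/3 ≈ -0.33333
-20*N*(4 - 1)*34 = -(-20)*(4 - 1)/3*34 = -(-20)*3/3*34 = -20*(-1)*34 = 20*34 = 680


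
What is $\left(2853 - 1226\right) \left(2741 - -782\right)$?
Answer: $5731921$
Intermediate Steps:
$\left(2853 - 1226\right) \left(2741 - -782\right) = 1627 \left(2741 + \left(-533 + 1315\right)\right) = 1627 \left(2741 + 782\right) = 1627 \cdot 3523 = 5731921$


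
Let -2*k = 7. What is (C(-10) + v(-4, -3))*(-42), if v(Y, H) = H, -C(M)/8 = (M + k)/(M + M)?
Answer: 1764/5 ≈ 352.80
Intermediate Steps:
k = -7/2 (k = -1/2*7 = -7/2 ≈ -3.5000)
C(M) = -4*(-7/2 + M)/M (C(M) = -8*(M - 7/2)/(M + M) = -8*(-7/2 + M)/(2*M) = -8*(-7/2 + M)*1/(2*M) = -4*(-7/2 + M)/M)
(C(-10) + v(-4, -3))*(-42) = ((-4 + 14/(-10)) - 3)*(-42) = ((-4 + 14*(-1/10)) - 3)*(-42) = ((-4 - 7/5) - 3)*(-42) = (-27/5 - 3)*(-42) = -42/5*(-42) = 1764/5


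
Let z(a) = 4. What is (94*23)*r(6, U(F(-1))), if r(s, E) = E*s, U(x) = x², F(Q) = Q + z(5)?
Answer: 116748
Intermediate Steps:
F(Q) = 4 + Q (F(Q) = Q + 4 = 4 + Q)
(94*23)*r(6, U(F(-1))) = (94*23)*((4 - 1)²*6) = 2162*(3²*6) = 2162*(9*6) = 2162*54 = 116748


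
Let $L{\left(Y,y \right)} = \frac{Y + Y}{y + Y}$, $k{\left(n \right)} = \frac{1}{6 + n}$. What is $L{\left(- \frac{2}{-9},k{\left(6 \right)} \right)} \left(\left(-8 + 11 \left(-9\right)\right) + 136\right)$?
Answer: $\frac{464}{11} \approx 42.182$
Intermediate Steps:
$L{\left(Y,y \right)} = \frac{2 Y}{Y + y}$
$L{\left(- \frac{2}{-9},k{\left(6 \right)} \right)} \left(\left(-8 + 11 \left(-9\right)\right) + 136\right) = \frac{2 \left(- \frac{2}{-9}\right)}{- \frac{2}{-9} + \frac{1}{6 + 6}} \left(\left(-8 + 11 \left(-9\right)\right) + 136\right) = \frac{2 \left(\left(-2\right) \left(- \frac{1}{9}\right)\right)}{\left(-2\right) \left(- \frac{1}{9}\right) + \frac{1}{12}} \left(\left(-8 - 99\right) + 136\right) = 2 \cdot \frac{2}{9} \frac{1}{\frac{2}{9} + \frac{1}{12}} \left(-107 + 136\right) = 2 \cdot \frac{2}{9} \frac{1}{\frac{11}{36}} \cdot 29 = 2 \cdot \frac{2}{9} \cdot \frac{36}{11} \cdot 29 = \frac{16}{11} \cdot 29 = \frac{464}{11}$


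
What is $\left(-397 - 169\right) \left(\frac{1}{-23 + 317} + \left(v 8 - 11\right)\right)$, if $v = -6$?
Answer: $\frac{4908635}{147} \approx 33392.0$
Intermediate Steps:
$\left(-397 - 169\right) \left(\frac{1}{-23 + 317} + \left(v 8 - 11\right)\right) = \left(-397 - 169\right) \left(\frac{1}{-23 + 317} - 59\right) = - 566 \left(\frac{1}{294} - 59\right) = \left(-566\right) \left(- \frac{17345}{294}\right) = \frac{4908635}{147}$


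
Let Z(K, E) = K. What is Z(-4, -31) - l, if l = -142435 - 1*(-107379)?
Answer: 35052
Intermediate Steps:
l = -35056 (l = -142435 + 107379 = -35056)
Z(-4, -31) - l = -4 - 1*(-35056) = -4 + 35056 = 35052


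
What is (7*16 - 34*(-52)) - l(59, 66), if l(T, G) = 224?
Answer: 1656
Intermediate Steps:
(7*16 - 34*(-52)) - l(59, 66) = (7*16 - 34*(-52)) - 1*224 = (112 + 1768) - 224 = 1880 - 224 = 1656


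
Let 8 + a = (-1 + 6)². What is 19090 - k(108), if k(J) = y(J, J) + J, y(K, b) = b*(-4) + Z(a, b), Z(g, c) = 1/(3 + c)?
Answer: 2154953/111 ≈ 19414.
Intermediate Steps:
a = 17 (a = -8 + (-1 + 6)² = -8 + 5² = -8 + 25 = 17)
y(K, b) = 1/(3 + b) - 4*b (y(K, b) = b*(-4) + 1/(3 + b) = -4*b + 1/(3 + b) = 1/(3 + b) - 4*b)
k(J) = J + (1 - 4*J*(3 + J))/(3 + J) (k(J) = (1 - 4*J*(3 + J))/(3 + J) + J = J + (1 - 4*J*(3 + J))/(3 + J))
19090 - k(108) = 19090 - (1 - 3*108*(3 + 108))/(3 + 108) = 19090 - (1 - 3*108*111)/111 = 19090 - (1 - 35964)/111 = 19090 - (-35963)/111 = 19090 - 1*(-35963/111) = 19090 + 35963/111 = 2154953/111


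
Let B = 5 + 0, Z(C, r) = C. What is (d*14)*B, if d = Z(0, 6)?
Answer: 0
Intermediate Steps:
d = 0
B = 5
(d*14)*B = (0*14)*5 = 0*5 = 0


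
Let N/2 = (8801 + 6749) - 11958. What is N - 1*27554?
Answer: -20370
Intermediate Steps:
N = 7184 (N = 2*((8801 + 6749) - 11958) = 2*(15550 - 11958) = 2*3592 = 7184)
N - 1*27554 = 7184 - 1*27554 = 7184 - 27554 = -20370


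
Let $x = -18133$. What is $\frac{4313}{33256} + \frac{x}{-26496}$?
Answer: $\frac{89663537}{110143872} \approx 0.81406$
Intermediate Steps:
$\frac{4313}{33256} + \frac{x}{-26496} = \frac{4313}{33256} - \frac{18133}{-26496} = 4313 \cdot \frac{1}{33256} - - \frac{18133}{26496} = \frac{4313}{33256} + \frac{18133}{26496} = \frac{89663537}{110143872}$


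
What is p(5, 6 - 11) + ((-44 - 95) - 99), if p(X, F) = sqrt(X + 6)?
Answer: -238 + sqrt(11) ≈ -234.68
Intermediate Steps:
p(X, F) = sqrt(6 + X)
p(5, 6 - 11) + ((-44 - 95) - 99) = sqrt(6 + 5) + ((-44 - 95) - 99) = sqrt(11) + (-139 - 99) = sqrt(11) - 238 = -238 + sqrt(11)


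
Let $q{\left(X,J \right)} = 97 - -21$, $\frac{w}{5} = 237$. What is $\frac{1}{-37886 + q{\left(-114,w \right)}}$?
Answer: $- \frac{1}{37768} \approx -2.6477 \cdot 10^{-5}$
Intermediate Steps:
$w = 1185$ ($w = 5 \cdot 237 = 1185$)
$q{\left(X,J \right)} = 118$ ($q{\left(X,J \right)} = 97 + 21 = 118$)
$\frac{1}{-37886 + q{\left(-114,w \right)}} = \frac{1}{-37886 + 118} = \frac{1}{-37768} = - \frac{1}{37768}$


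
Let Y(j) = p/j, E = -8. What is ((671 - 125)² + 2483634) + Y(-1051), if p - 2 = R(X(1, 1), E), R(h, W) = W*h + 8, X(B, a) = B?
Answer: 2923619248/1051 ≈ 2.7817e+6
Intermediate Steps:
R(h, W) = 8 + W*h
p = 2 (p = 2 + (8 - 8*1) = 2 + (8 - 8) = 2 + 0 = 2)
Y(j) = 2/j
((671 - 125)² + 2483634) + Y(-1051) = ((671 - 125)² + 2483634) + 2/(-1051) = (546² + 2483634) + 2*(-1/1051) = (298116 + 2483634) - 2/1051 = 2781750 - 2/1051 = 2923619248/1051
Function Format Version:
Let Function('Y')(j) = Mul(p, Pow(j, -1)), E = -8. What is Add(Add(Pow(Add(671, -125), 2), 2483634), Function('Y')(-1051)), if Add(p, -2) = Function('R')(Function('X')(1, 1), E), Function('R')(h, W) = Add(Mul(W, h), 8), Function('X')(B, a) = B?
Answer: Rational(2923619248, 1051) ≈ 2.7817e+6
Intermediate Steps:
Function('R')(h, W) = Add(8, Mul(W, h))
p = 2 (p = Add(2, Add(8, Mul(-8, 1))) = Add(2, Add(8, -8)) = Add(2, 0) = 2)
Function('Y')(j) = Mul(2, Pow(j, -1))
Add(Add(Pow(Add(671, -125), 2), 2483634), Function('Y')(-1051)) = Add(Add(Pow(Add(671, -125), 2), 2483634), Mul(2, Pow(-1051, -1))) = Add(Add(Pow(546, 2), 2483634), Mul(2, Rational(-1, 1051))) = Add(Add(298116, 2483634), Rational(-2, 1051)) = Add(2781750, Rational(-2, 1051)) = Rational(2923619248, 1051)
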